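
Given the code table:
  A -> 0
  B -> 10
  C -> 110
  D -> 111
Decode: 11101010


Decoding:
111 -> D
0 -> A
10 -> B
10 -> B


Result: DABB


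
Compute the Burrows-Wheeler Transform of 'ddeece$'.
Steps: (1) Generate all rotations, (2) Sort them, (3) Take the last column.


Rotations (sorted):
  0: $ddeece -> last char: e
  1: ce$ddee -> last char: e
  2: ddeece$ -> last char: $
  3: deece$d -> last char: d
  4: e$ddeec -> last char: c
  5: ece$dde -> last char: e
  6: eece$dd -> last char: d


BWT = ee$dced


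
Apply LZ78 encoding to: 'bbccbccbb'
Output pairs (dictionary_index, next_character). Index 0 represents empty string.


LZ78 encoding steps:
Dictionary: {0: ''}
Step 1: w='' (idx 0), next='b' -> output (0, 'b'), add 'b' as idx 1
Step 2: w='b' (idx 1), next='c' -> output (1, 'c'), add 'bc' as idx 2
Step 3: w='' (idx 0), next='c' -> output (0, 'c'), add 'c' as idx 3
Step 4: w='bc' (idx 2), next='c' -> output (2, 'c'), add 'bcc' as idx 4
Step 5: w='b' (idx 1), next='b' -> output (1, 'b'), add 'bb' as idx 5


Encoded: [(0, 'b'), (1, 'c'), (0, 'c'), (2, 'c'), (1, 'b')]


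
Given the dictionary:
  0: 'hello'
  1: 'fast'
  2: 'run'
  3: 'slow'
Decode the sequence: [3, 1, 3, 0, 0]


Look up each index in the dictionary:
  3 -> 'slow'
  1 -> 'fast'
  3 -> 'slow'
  0 -> 'hello'
  0 -> 'hello'

Decoded: "slow fast slow hello hello"


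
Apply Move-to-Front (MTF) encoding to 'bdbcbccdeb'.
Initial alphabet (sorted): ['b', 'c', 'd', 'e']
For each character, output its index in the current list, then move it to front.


MTF encoding:
'b': index 0 in ['b', 'c', 'd', 'e'] -> ['b', 'c', 'd', 'e']
'd': index 2 in ['b', 'c', 'd', 'e'] -> ['d', 'b', 'c', 'e']
'b': index 1 in ['d', 'b', 'c', 'e'] -> ['b', 'd', 'c', 'e']
'c': index 2 in ['b', 'd', 'c', 'e'] -> ['c', 'b', 'd', 'e']
'b': index 1 in ['c', 'b', 'd', 'e'] -> ['b', 'c', 'd', 'e']
'c': index 1 in ['b', 'c', 'd', 'e'] -> ['c', 'b', 'd', 'e']
'c': index 0 in ['c', 'b', 'd', 'e'] -> ['c', 'b', 'd', 'e']
'd': index 2 in ['c', 'b', 'd', 'e'] -> ['d', 'c', 'b', 'e']
'e': index 3 in ['d', 'c', 'b', 'e'] -> ['e', 'd', 'c', 'b']
'b': index 3 in ['e', 'd', 'c', 'b'] -> ['b', 'e', 'd', 'c']


Output: [0, 2, 1, 2, 1, 1, 0, 2, 3, 3]


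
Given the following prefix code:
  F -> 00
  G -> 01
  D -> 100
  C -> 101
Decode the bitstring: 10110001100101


Decoding step by step:
Bits 101 -> C
Bits 100 -> D
Bits 01 -> G
Bits 100 -> D
Bits 101 -> C


Decoded message: CDGDC


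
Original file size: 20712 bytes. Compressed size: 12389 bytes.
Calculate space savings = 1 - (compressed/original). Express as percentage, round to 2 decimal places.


ratio = compressed/original = 12389/20712 = 0.598156
savings = 1 - ratio = 1 - 0.598156 = 0.401844
as a percentage: 0.401844 * 100 = 40.18%

Space savings = 1 - 12389/20712 = 40.18%


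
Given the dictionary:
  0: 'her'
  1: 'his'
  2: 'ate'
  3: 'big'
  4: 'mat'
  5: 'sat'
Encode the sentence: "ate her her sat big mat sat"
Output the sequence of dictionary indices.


Look up each word in the dictionary:
  'ate' -> 2
  'her' -> 0
  'her' -> 0
  'sat' -> 5
  'big' -> 3
  'mat' -> 4
  'sat' -> 5

Encoded: [2, 0, 0, 5, 3, 4, 5]


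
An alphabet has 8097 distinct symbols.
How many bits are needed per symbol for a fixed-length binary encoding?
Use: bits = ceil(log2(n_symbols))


log2(8097) = 12.9832
Bracket: 2^12 = 4096 < 8097 <= 2^13 = 8192
So ceil(log2(8097)) = 13

bits = ceil(log2(8097)) = ceil(12.9832) = 13 bits


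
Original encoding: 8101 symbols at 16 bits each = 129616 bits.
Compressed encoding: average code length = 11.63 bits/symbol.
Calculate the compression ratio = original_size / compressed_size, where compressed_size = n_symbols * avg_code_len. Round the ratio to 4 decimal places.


original_size = n_symbols * orig_bits = 8101 * 16 = 129616 bits
compressed_size = n_symbols * avg_code_len = 8101 * 11.63 = 94214.63 bits
ratio = original_size / compressed_size = 129616 / 94214.63 = 1.3758

Compression ratio = 1.3758


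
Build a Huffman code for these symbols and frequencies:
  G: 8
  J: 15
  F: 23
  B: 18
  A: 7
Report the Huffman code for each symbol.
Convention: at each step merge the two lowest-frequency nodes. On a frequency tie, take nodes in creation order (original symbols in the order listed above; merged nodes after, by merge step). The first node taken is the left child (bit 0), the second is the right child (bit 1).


Huffman tree construction:
Step 1: Merge A(7) + G(8) = 15
Step 2: Merge J(15) + (A+G)(15) = 30
Step 3: Merge B(18) + F(23) = 41
Step 4: Merge (J+(A+G))(30) + (B+F)(41) = 71
Read each symbol's code off the tree from the root (left child = 0, right child = 1).

Codes:
  G: 011 (length 3)
  J: 00 (length 2)
  F: 11 (length 2)
  B: 10 (length 2)
  A: 010 (length 3)
Average code length: 157/71 = 2.2113 bits/symbol


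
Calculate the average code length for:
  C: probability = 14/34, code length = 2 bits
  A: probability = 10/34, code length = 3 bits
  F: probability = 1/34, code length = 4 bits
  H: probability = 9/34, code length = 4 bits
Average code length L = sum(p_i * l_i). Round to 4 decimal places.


Weighted contributions p_i * l_i:
  C: (14/34) * 2 = 28/34
  A: (10/34) * 3 = 30/34
  F: (1/34) * 4 = 4/34
  H: (9/34) * 4 = 36/34
Sum = (28 + 30 + 4 + 36)/34 = 98/34

L = 98/34 = 2.8824 bits/symbol


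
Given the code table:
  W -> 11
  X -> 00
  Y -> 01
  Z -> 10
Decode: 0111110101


Decoding:
01 -> Y
11 -> W
11 -> W
01 -> Y
01 -> Y


Result: YWWYY


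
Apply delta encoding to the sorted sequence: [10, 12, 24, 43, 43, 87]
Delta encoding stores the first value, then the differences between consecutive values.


First value: 10
Deltas:
  12 - 10 = 2
  24 - 12 = 12
  43 - 24 = 19
  43 - 43 = 0
  87 - 43 = 44


Delta encoded: [10, 2, 12, 19, 0, 44]


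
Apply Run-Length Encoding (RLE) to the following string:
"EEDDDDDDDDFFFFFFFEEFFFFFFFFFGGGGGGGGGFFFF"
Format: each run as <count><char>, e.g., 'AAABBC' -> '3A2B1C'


Scanning runs left to right:
  i=0: run of 'E' x 2 -> '2E'
  i=2: run of 'D' x 8 -> '8D'
  i=10: run of 'F' x 7 -> '7F'
  i=17: run of 'E' x 2 -> '2E'
  i=19: run of 'F' x 9 -> '9F'
  i=28: run of 'G' x 9 -> '9G'
  i=37: run of 'F' x 4 -> '4F'

RLE = 2E8D7F2E9F9G4F


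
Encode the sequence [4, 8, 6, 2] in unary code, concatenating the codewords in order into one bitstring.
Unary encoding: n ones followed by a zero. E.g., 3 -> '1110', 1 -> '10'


Encode each number as n ones followed by a terminating 0:
  4 -> 11110 (5 bits)
  8 -> 111111110 (9 bits)
  6 -> 1111110 (7 bits)
  2 -> 110 (3 bits)
Total length = 5 + 9 + 7 + 3 = 24 bits.

Unary([4, 8, 6, 2]) = 111101111111101111110110 (24 bits)


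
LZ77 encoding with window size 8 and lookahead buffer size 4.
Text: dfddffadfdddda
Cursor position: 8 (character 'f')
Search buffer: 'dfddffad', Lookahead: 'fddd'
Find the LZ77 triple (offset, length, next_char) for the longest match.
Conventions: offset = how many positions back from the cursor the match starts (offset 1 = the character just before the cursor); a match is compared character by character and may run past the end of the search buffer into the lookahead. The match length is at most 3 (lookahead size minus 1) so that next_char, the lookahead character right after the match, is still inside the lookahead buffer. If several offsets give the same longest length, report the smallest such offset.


Try each offset into the search buffer:
  offset=1 (pos 7, char 'd'): match length 0
  offset=2 (pos 6, char 'a'): match length 0
  offset=3 (pos 5, char 'f'): match length 1
  offset=4 (pos 4, char 'f'): match length 1
  offset=5 (pos 3, char 'd'): match length 0
  offset=6 (pos 2, char 'd'): match length 0
  offset=7 (pos 1, char 'f'): match length 3
  offset=8 (pos 0, char 'd'): match length 0
Longest match has length 3 at offset 7.
next_char = character at position 8 + 3 = 11 -> 'd'

Best match: offset=7, length=3 (matching 'fdd' starting at position 1)
LZ77 triple: (7, 3, 'd')


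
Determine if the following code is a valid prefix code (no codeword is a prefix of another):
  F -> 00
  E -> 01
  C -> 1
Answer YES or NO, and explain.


Checking each pair (does one codeword prefix another?):
  F='00' vs E='01': no prefix
  F='00' vs C='1': no prefix
  E='01' vs F='00': no prefix
  E='01' vs C='1': no prefix
  C='1' vs F='00': no prefix
  C='1' vs E='01': no prefix
No violation found over all pairs.

YES -- this is a valid prefix code. No codeword is a prefix of any other codeword.


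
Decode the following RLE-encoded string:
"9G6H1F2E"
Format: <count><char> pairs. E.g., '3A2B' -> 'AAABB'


Expanding each <count><char> pair:
  9G -> 'GGGGGGGGG'
  6H -> 'HHHHHH'
  1F -> 'F'
  2E -> 'EE'

Decoded = GGGGGGGGGHHHHHHFEE


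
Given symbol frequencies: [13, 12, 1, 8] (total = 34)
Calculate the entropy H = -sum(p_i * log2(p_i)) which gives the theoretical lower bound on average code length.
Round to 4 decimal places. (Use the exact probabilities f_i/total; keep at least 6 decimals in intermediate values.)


Per-symbol terms -p_i * log2(p_i) with p_i = f_i/34:
  p = 13/34 = 0.382353: log2(p) = -1.387023, -p*log2(p) = 0.530332
  p = 12/34 = 0.352941: log2(p) = -1.502500, -p*log2(p) = 0.530294
  p = 1/34 = 0.029412: log2(p) = -5.087463, -p*log2(p) = 0.149631
  p = 8/34 = 0.235294: log2(p) = -2.087463, -p*log2(p) = 0.491168
H = 0.530332 + 0.530294 + 0.149631 + 0.491168 = 1.701425

H = 1.7014 bits/symbol


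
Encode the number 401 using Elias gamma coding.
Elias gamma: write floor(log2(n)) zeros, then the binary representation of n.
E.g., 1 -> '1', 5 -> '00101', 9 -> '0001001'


num_bits = floor(log2(401)) + 1 = 9
leading_zeros = num_bits - 1 = 8
binary(401) = 110010001

Elias gamma(401) = '00000000' + '110010001' = 00000000110010001 (17 bits)


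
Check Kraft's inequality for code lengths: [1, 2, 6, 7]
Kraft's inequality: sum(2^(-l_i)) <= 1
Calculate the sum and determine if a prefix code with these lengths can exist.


Sum = 2^(-1) + 2^(-2) + 2^(-6) + 2^(-7)
    = 0.5 + 0.25 + 0.015625 + 0.0078125
    = 99/128 = 0.7734375
Since 0.7734375 <= 1, Kraft's inequality IS satisfied.
A prefix code with these lengths CAN exist.

Kraft sum = 0.7734375. Satisfied.


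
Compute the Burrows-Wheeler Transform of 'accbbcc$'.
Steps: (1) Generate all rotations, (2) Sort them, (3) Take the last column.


Rotations (sorted):
  0: $accbbcc -> last char: c
  1: accbbcc$ -> last char: $
  2: bbcc$acc -> last char: c
  3: bcc$accb -> last char: b
  4: c$accbbc -> last char: c
  5: cbbcc$ac -> last char: c
  6: cc$accbb -> last char: b
  7: ccbbcc$a -> last char: a


BWT = c$cbccba


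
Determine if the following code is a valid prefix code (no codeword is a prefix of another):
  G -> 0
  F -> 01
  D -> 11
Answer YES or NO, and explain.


Checking each pair (does one codeword prefix another?):
  G='0' vs F='01': prefix -- VIOLATION

NO -- this is NOT a valid prefix code. G (0) is a prefix of F (01).


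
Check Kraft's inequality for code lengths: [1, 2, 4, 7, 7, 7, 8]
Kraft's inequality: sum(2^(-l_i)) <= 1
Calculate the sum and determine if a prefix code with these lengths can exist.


Sum = 2^(-1) + 2^(-2) + 2^(-4) + 2^(-7) + 2^(-7) + 2^(-7) + 2^(-8)
    = 0.5 + 0.25 + 0.0625 + 0.0078125 + 0.0078125 + 0.0078125 + 0.00390625
    = 215/256 = 0.83984375
Since 0.83984375 <= 1, Kraft's inequality IS satisfied.
A prefix code with these lengths CAN exist.

Kraft sum = 0.83984375. Satisfied.


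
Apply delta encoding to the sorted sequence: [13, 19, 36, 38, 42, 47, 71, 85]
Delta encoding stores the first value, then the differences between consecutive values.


First value: 13
Deltas:
  19 - 13 = 6
  36 - 19 = 17
  38 - 36 = 2
  42 - 38 = 4
  47 - 42 = 5
  71 - 47 = 24
  85 - 71 = 14


Delta encoded: [13, 6, 17, 2, 4, 5, 24, 14]


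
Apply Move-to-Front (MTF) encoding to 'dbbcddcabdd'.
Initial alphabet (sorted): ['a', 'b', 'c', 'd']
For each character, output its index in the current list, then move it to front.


MTF encoding:
'd': index 3 in ['a', 'b', 'c', 'd'] -> ['d', 'a', 'b', 'c']
'b': index 2 in ['d', 'a', 'b', 'c'] -> ['b', 'd', 'a', 'c']
'b': index 0 in ['b', 'd', 'a', 'c'] -> ['b', 'd', 'a', 'c']
'c': index 3 in ['b', 'd', 'a', 'c'] -> ['c', 'b', 'd', 'a']
'd': index 2 in ['c', 'b', 'd', 'a'] -> ['d', 'c', 'b', 'a']
'd': index 0 in ['d', 'c', 'b', 'a'] -> ['d', 'c', 'b', 'a']
'c': index 1 in ['d', 'c', 'b', 'a'] -> ['c', 'd', 'b', 'a']
'a': index 3 in ['c', 'd', 'b', 'a'] -> ['a', 'c', 'd', 'b']
'b': index 3 in ['a', 'c', 'd', 'b'] -> ['b', 'a', 'c', 'd']
'd': index 3 in ['b', 'a', 'c', 'd'] -> ['d', 'b', 'a', 'c']
'd': index 0 in ['d', 'b', 'a', 'c'] -> ['d', 'b', 'a', 'c']


Output: [3, 2, 0, 3, 2, 0, 1, 3, 3, 3, 0]


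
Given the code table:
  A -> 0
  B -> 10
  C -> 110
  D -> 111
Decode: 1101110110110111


Decoding:
110 -> C
111 -> D
0 -> A
110 -> C
110 -> C
111 -> D


Result: CDACCD


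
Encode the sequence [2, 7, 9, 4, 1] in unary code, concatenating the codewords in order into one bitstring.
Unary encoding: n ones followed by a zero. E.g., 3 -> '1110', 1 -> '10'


Encode each number as n ones followed by a terminating 0:
  2 -> 110 (3 bits)
  7 -> 11111110 (8 bits)
  9 -> 1111111110 (10 bits)
  4 -> 11110 (5 bits)
  1 -> 10 (2 bits)
Total length = 3 + 8 + 10 + 5 + 2 = 28 bits.

Unary([2, 7, 9, 4, 1]) = 1101111111011111111101111010 (28 bits)


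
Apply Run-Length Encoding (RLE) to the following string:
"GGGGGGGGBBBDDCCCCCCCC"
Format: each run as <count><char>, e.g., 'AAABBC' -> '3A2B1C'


Scanning runs left to right:
  i=0: run of 'G' x 8 -> '8G'
  i=8: run of 'B' x 3 -> '3B'
  i=11: run of 'D' x 2 -> '2D'
  i=13: run of 'C' x 8 -> '8C'

RLE = 8G3B2D8C


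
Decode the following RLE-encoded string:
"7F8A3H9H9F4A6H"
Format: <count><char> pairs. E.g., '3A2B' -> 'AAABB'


Expanding each <count><char> pair:
  7F -> 'FFFFFFF'
  8A -> 'AAAAAAAA'
  3H -> 'HHH'
  9H -> 'HHHHHHHHH'
  9F -> 'FFFFFFFFF'
  4A -> 'AAAA'
  6H -> 'HHHHHH'

Decoded = FFFFFFFAAAAAAAAHHHHHHHHHHHHFFFFFFFFFAAAAHHHHHH


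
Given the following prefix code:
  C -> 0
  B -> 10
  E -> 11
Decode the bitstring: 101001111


Decoding step by step:
Bits 10 -> B
Bits 10 -> B
Bits 0 -> C
Bits 11 -> E
Bits 11 -> E


Decoded message: BBCEE


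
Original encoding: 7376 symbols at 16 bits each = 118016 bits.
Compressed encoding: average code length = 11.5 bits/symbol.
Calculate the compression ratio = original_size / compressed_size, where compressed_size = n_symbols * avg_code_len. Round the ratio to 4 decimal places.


original_size = n_symbols * orig_bits = 7376 * 16 = 118016 bits
compressed_size = n_symbols * avg_code_len = 7376 * 11.5 = 84824.0 bits
ratio = original_size / compressed_size = 118016 / 84824.0 = 1.3913

Compression ratio = 1.3913


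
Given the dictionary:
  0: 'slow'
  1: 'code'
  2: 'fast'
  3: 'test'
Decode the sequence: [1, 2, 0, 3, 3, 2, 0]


Look up each index in the dictionary:
  1 -> 'code'
  2 -> 'fast'
  0 -> 'slow'
  3 -> 'test'
  3 -> 'test'
  2 -> 'fast'
  0 -> 'slow'

Decoded: "code fast slow test test fast slow"


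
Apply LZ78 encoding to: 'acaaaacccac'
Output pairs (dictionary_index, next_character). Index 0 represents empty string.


LZ78 encoding steps:
Dictionary: {0: ''}
Step 1: w='' (idx 0), next='a' -> output (0, 'a'), add 'a' as idx 1
Step 2: w='' (idx 0), next='c' -> output (0, 'c'), add 'c' as idx 2
Step 3: w='a' (idx 1), next='a' -> output (1, 'a'), add 'aa' as idx 3
Step 4: w='aa' (idx 3), next='c' -> output (3, 'c'), add 'aac' as idx 4
Step 5: w='c' (idx 2), next='c' -> output (2, 'c'), add 'cc' as idx 5
Step 6: w='a' (idx 1), next='c' -> output (1, 'c'), add 'ac' as idx 6


Encoded: [(0, 'a'), (0, 'c'), (1, 'a'), (3, 'c'), (2, 'c'), (1, 'c')]


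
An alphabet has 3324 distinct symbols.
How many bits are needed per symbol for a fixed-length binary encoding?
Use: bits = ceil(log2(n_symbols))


log2(3324) = 11.6987
Bracket: 2^11 = 2048 < 3324 <= 2^12 = 4096
So ceil(log2(3324)) = 12

bits = ceil(log2(3324)) = ceil(11.6987) = 12 bits


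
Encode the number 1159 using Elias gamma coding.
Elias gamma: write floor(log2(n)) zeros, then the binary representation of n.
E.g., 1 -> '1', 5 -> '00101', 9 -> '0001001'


num_bits = floor(log2(1159)) + 1 = 11
leading_zeros = num_bits - 1 = 10
binary(1159) = 10010000111

Elias gamma(1159) = '0000000000' + '10010000111' = 000000000010010000111 (21 bits)


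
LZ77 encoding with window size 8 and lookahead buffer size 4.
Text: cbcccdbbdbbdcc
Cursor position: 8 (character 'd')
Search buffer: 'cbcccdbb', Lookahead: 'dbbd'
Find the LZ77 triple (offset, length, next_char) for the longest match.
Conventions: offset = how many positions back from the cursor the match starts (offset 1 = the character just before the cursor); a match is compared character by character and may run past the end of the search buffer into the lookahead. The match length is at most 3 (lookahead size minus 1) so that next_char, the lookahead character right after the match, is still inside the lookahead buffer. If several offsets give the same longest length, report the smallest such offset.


Try each offset into the search buffer:
  offset=1 (pos 7, char 'b'): match length 0
  offset=2 (pos 6, char 'b'): match length 0
  offset=3 (pos 5, char 'd'): match length 3
  offset=4 (pos 4, char 'c'): match length 0
  offset=5 (pos 3, char 'c'): match length 0
  offset=6 (pos 2, char 'c'): match length 0
  offset=7 (pos 1, char 'b'): match length 0
  offset=8 (pos 0, char 'c'): match length 0
Longest match has length 3 at offset 3.
next_char = character at position 8 + 3 = 11 -> 'd'

Best match: offset=3, length=3 (matching 'dbb' starting at position 5)
LZ77 triple: (3, 3, 'd')


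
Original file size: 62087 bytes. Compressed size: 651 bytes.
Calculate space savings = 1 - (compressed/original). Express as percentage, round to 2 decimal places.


ratio = compressed/original = 651/62087 = 0.010485
savings = 1 - ratio = 1 - 0.010485 = 0.989515
as a percentage: 0.989515 * 100 = 98.95%

Space savings = 1 - 651/62087 = 98.95%


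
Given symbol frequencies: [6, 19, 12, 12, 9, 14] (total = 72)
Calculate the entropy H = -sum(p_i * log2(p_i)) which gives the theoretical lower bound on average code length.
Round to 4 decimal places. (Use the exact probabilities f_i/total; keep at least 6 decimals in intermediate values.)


Per-symbol terms -p_i * log2(p_i) with p_i = f_i/72:
  p = 6/72 = 0.083333: log2(p) = -3.584963, -p*log2(p) = 0.298747
  p = 19/72 = 0.263889: log2(p) = -1.921997, -p*log2(p) = 0.507194
  p = 12/72 = 0.166667: log2(p) = -2.584963, -p*log2(p) = 0.430827
  p = 12/72 = 0.166667: log2(p) = -2.584963, -p*log2(p) = 0.430827
  p = 9/72 = 0.125000: log2(p) = -3.000000, -p*log2(p) = 0.375000
  p = 14/72 = 0.194444: log2(p) = -2.362570, -p*log2(p) = 0.459389
H = 0.298747 + 0.507194 + 0.430827 + 0.430827 + 0.375000 + 0.459389 = 2.501984

H = 2.502 bits/symbol


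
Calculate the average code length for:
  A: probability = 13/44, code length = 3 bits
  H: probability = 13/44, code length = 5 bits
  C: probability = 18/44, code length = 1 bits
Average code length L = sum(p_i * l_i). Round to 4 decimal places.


Weighted contributions p_i * l_i:
  A: (13/44) * 3 = 39/44
  H: (13/44) * 5 = 65/44
  C: (18/44) * 1 = 18/44
Sum = (39 + 65 + 18)/44 = 122/44

L = 122/44 = 2.7727 bits/symbol


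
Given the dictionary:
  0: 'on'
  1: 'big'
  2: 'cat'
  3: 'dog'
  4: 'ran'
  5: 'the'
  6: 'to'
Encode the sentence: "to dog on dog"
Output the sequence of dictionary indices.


Look up each word in the dictionary:
  'to' -> 6
  'dog' -> 3
  'on' -> 0
  'dog' -> 3

Encoded: [6, 3, 0, 3]


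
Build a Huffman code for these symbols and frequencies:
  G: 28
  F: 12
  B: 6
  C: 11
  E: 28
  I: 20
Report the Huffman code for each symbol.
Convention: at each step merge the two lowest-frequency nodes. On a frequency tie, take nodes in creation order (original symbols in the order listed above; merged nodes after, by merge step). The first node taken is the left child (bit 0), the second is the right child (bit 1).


Huffman tree construction:
Step 1: Merge B(6) + C(11) = 17
Step 2: Merge F(12) + (B+C)(17) = 29
Step 3: Merge I(20) + G(28) = 48
Step 4: Merge E(28) + (F+(B+C))(29) = 57
Step 5: Merge (I+G)(48) + (E+(F+(B+C)))(57) = 105
Read each symbol's code off the tree from the root (left child = 0, right child = 1).

Codes:
  G: 01 (length 2)
  F: 110 (length 3)
  B: 1110 (length 4)
  C: 1111 (length 4)
  E: 10 (length 2)
  I: 00 (length 2)
Average code length: 256/105 = 2.4381 bits/symbol


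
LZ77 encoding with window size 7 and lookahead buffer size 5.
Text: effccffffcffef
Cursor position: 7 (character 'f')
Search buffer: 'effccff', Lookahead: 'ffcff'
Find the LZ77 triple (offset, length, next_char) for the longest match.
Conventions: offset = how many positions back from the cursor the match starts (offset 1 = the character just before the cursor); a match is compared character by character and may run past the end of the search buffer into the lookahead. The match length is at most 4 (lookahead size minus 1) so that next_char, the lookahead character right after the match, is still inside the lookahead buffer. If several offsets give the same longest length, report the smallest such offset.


Try each offset into the search buffer:
  offset=1 (pos 6, char 'f'): match length 2
  offset=2 (pos 5, char 'f'): match length 2
  offset=3 (pos 4, char 'c'): match length 0
  offset=4 (pos 3, char 'c'): match length 0
  offset=5 (pos 2, char 'f'): match length 1
  offset=6 (pos 1, char 'f'): match length 3
  offset=7 (pos 0, char 'e'): match length 0
Longest match has length 3 at offset 6.
next_char = character at position 7 + 3 = 10 -> 'f'

Best match: offset=6, length=3 (matching 'ffc' starting at position 1)
LZ77 triple: (6, 3, 'f')


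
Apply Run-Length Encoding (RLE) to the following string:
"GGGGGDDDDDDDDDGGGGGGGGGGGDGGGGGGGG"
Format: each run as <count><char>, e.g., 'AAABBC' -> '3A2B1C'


Scanning runs left to right:
  i=0: run of 'G' x 5 -> '5G'
  i=5: run of 'D' x 9 -> '9D'
  i=14: run of 'G' x 11 -> '11G'
  i=25: run of 'D' x 1 -> '1D'
  i=26: run of 'G' x 8 -> '8G'

RLE = 5G9D11G1D8G


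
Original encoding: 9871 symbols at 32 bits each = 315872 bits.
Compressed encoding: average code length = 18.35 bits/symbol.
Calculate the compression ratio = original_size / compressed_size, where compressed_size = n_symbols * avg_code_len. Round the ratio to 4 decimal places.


original_size = n_symbols * orig_bits = 9871 * 32 = 315872 bits
compressed_size = n_symbols * avg_code_len = 9871 * 18.35 = 181132.85 bits
ratio = original_size / compressed_size = 315872 / 181132.85 = 1.7439

Compression ratio = 1.7439


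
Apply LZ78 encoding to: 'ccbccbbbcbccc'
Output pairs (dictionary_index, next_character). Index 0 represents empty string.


LZ78 encoding steps:
Dictionary: {0: ''}
Step 1: w='' (idx 0), next='c' -> output (0, 'c'), add 'c' as idx 1
Step 2: w='c' (idx 1), next='b' -> output (1, 'b'), add 'cb' as idx 2
Step 3: w='c' (idx 1), next='c' -> output (1, 'c'), add 'cc' as idx 3
Step 4: w='' (idx 0), next='b' -> output (0, 'b'), add 'b' as idx 4
Step 5: w='b' (idx 4), next='b' -> output (4, 'b'), add 'bb' as idx 5
Step 6: w='cb' (idx 2), next='c' -> output (2, 'c'), add 'cbc' as idx 6
Step 7: w='cc' (idx 3), end of input -> output (3, '')


Encoded: [(0, 'c'), (1, 'b'), (1, 'c'), (0, 'b'), (4, 'b'), (2, 'c'), (3, '')]


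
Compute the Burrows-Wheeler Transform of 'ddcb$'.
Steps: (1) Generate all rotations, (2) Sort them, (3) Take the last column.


Rotations (sorted):
  0: $ddcb -> last char: b
  1: b$ddc -> last char: c
  2: cb$dd -> last char: d
  3: dcb$d -> last char: d
  4: ddcb$ -> last char: $


BWT = bcdd$


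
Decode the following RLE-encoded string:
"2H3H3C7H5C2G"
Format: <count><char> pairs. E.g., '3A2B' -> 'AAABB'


Expanding each <count><char> pair:
  2H -> 'HH'
  3H -> 'HHH'
  3C -> 'CCC'
  7H -> 'HHHHHHH'
  5C -> 'CCCCC'
  2G -> 'GG'

Decoded = HHHHHCCCHHHHHHHCCCCCGG


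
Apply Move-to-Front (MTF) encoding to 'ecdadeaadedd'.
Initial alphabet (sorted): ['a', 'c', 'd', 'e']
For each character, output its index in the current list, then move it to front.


MTF encoding:
'e': index 3 in ['a', 'c', 'd', 'e'] -> ['e', 'a', 'c', 'd']
'c': index 2 in ['e', 'a', 'c', 'd'] -> ['c', 'e', 'a', 'd']
'd': index 3 in ['c', 'e', 'a', 'd'] -> ['d', 'c', 'e', 'a']
'a': index 3 in ['d', 'c', 'e', 'a'] -> ['a', 'd', 'c', 'e']
'd': index 1 in ['a', 'd', 'c', 'e'] -> ['d', 'a', 'c', 'e']
'e': index 3 in ['d', 'a', 'c', 'e'] -> ['e', 'd', 'a', 'c']
'a': index 2 in ['e', 'd', 'a', 'c'] -> ['a', 'e', 'd', 'c']
'a': index 0 in ['a', 'e', 'd', 'c'] -> ['a', 'e', 'd', 'c']
'd': index 2 in ['a', 'e', 'd', 'c'] -> ['d', 'a', 'e', 'c']
'e': index 2 in ['d', 'a', 'e', 'c'] -> ['e', 'd', 'a', 'c']
'd': index 1 in ['e', 'd', 'a', 'c'] -> ['d', 'e', 'a', 'c']
'd': index 0 in ['d', 'e', 'a', 'c'] -> ['d', 'e', 'a', 'c']


Output: [3, 2, 3, 3, 1, 3, 2, 0, 2, 2, 1, 0]


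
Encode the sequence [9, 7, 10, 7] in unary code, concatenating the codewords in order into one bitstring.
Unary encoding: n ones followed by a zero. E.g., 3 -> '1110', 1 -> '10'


Encode each number as n ones followed by a terminating 0:
  9 -> 1111111110 (10 bits)
  7 -> 11111110 (8 bits)
  10 -> 11111111110 (11 bits)
  7 -> 11111110 (8 bits)
Total length = 10 + 8 + 11 + 8 = 37 bits.

Unary([9, 7, 10, 7]) = 1111111110111111101111111111011111110 (37 bits)


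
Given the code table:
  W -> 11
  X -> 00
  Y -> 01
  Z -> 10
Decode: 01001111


Decoding:
01 -> Y
00 -> X
11 -> W
11 -> W


Result: YXWW


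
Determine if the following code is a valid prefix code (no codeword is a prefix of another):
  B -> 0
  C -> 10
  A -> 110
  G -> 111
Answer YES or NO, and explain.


Checking each pair (does one codeword prefix another?):
  B='0' vs C='10': no prefix
  B='0' vs A='110': no prefix
  B='0' vs G='111': no prefix
  C='10' vs B='0': no prefix
  C='10' vs A='110': no prefix
  C='10' vs G='111': no prefix
  A='110' vs B='0': no prefix
  A='110' vs C='10': no prefix
  A='110' vs G='111': no prefix
  G='111' vs B='0': no prefix
  G='111' vs C='10': no prefix
  G='111' vs A='110': no prefix
No violation found over all pairs.

YES -- this is a valid prefix code. No codeword is a prefix of any other codeword.


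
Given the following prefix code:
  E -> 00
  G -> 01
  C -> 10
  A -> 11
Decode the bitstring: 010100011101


Decoding step by step:
Bits 01 -> G
Bits 01 -> G
Bits 00 -> E
Bits 01 -> G
Bits 11 -> A
Bits 01 -> G


Decoded message: GGEGAG


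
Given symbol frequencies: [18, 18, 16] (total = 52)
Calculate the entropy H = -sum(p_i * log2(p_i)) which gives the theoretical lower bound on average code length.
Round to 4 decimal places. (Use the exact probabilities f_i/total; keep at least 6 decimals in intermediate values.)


Per-symbol terms -p_i * log2(p_i) with p_i = f_i/52:
  p = 18/52 = 0.346154: log2(p) = -1.530515, -p*log2(p) = 0.529794
  p = 18/52 = 0.346154: log2(p) = -1.530515, -p*log2(p) = 0.529794
  p = 16/52 = 0.307692: log2(p) = -1.700440, -p*log2(p) = 0.523212
H = 0.529794 + 0.529794 + 0.523212 = 1.582800

H = 1.5828 bits/symbol


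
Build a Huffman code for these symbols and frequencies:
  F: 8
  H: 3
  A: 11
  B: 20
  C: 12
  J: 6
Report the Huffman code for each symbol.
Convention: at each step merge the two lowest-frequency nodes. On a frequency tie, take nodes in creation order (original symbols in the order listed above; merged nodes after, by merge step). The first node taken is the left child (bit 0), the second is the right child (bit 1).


Huffman tree construction:
Step 1: Merge H(3) + J(6) = 9
Step 2: Merge F(8) + (H+J)(9) = 17
Step 3: Merge A(11) + C(12) = 23
Step 4: Merge (F+(H+J))(17) + B(20) = 37
Step 5: Merge (A+C)(23) + ((F+(H+J))+B)(37) = 60
Read each symbol's code off the tree from the root (left child = 0, right child = 1).

Codes:
  F: 100 (length 3)
  H: 1010 (length 4)
  A: 00 (length 2)
  B: 11 (length 2)
  C: 01 (length 2)
  J: 1011 (length 4)
Average code length: 146/60 = 2.4333 bits/symbol


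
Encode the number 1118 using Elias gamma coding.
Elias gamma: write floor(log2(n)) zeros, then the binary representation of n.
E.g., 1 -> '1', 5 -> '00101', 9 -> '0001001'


num_bits = floor(log2(1118)) + 1 = 11
leading_zeros = num_bits - 1 = 10
binary(1118) = 10001011110

Elias gamma(1118) = '0000000000' + '10001011110' = 000000000010001011110 (21 bits)


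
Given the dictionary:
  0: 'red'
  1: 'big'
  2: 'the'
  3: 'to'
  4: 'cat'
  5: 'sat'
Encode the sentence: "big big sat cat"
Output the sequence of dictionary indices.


Look up each word in the dictionary:
  'big' -> 1
  'big' -> 1
  'sat' -> 5
  'cat' -> 4

Encoded: [1, 1, 5, 4]


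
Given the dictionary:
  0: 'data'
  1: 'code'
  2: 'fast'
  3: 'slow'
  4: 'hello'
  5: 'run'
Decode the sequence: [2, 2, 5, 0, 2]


Look up each index in the dictionary:
  2 -> 'fast'
  2 -> 'fast'
  5 -> 'run'
  0 -> 'data'
  2 -> 'fast'

Decoded: "fast fast run data fast"


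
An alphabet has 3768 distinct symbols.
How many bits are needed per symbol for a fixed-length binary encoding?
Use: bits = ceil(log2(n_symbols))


log2(3768) = 11.8796
Bracket: 2^11 = 2048 < 3768 <= 2^12 = 4096
So ceil(log2(3768)) = 12

bits = ceil(log2(3768)) = ceil(11.8796) = 12 bits


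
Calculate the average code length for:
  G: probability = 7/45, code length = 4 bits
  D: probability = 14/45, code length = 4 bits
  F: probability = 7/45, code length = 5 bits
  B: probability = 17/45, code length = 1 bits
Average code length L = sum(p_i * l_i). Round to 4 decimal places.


Weighted contributions p_i * l_i:
  G: (7/45) * 4 = 28/45
  D: (14/45) * 4 = 56/45
  F: (7/45) * 5 = 35/45
  B: (17/45) * 1 = 17/45
Sum = (28 + 56 + 35 + 17)/45 = 136/45

L = 136/45 = 3.0222 bits/symbol


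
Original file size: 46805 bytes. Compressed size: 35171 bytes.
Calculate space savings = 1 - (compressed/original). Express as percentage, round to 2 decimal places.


ratio = compressed/original = 35171/46805 = 0.751437
savings = 1 - ratio = 1 - 0.751437 = 0.248563
as a percentage: 0.248563 * 100 = 24.86%

Space savings = 1 - 35171/46805 = 24.86%


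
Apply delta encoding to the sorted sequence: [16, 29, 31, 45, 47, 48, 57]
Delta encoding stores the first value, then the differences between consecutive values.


First value: 16
Deltas:
  29 - 16 = 13
  31 - 29 = 2
  45 - 31 = 14
  47 - 45 = 2
  48 - 47 = 1
  57 - 48 = 9


Delta encoded: [16, 13, 2, 14, 2, 1, 9]


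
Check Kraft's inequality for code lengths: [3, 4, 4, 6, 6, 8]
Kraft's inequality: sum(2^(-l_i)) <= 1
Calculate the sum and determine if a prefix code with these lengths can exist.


Sum = 2^(-3) + 2^(-4) + 2^(-4) + 2^(-6) + 2^(-6) + 2^(-8)
    = 0.125 + 0.0625 + 0.0625 + 0.015625 + 0.015625 + 0.00390625
    = 73/256 = 0.28515625
Since 0.28515625 <= 1, Kraft's inequality IS satisfied.
A prefix code with these lengths CAN exist.

Kraft sum = 0.28515625. Satisfied.


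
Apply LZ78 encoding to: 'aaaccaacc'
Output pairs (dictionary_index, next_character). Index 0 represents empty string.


LZ78 encoding steps:
Dictionary: {0: ''}
Step 1: w='' (idx 0), next='a' -> output (0, 'a'), add 'a' as idx 1
Step 2: w='a' (idx 1), next='a' -> output (1, 'a'), add 'aa' as idx 2
Step 3: w='' (idx 0), next='c' -> output (0, 'c'), add 'c' as idx 3
Step 4: w='c' (idx 3), next='a' -> output (3, 'a'), add 'ca' as idx 4
Step 5: w='a' (idx 1), next='c' -> output (1, 'c'), add 'ac' as idx 5
Step 6: w='c' (idx 3), end of input -> output (3, '')


Encoded: [(0, 'a'), (1, 'a'), (0, 'c'), (3, 'a'), (1, 'c'), (3, '')]


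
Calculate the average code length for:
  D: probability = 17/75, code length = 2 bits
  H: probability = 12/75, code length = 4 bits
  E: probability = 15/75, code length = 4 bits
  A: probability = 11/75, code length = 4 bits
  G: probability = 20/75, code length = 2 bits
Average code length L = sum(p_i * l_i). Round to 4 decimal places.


Weighted contributions p_i * l_i:
  D: (17/75) * 2 = 34/75
  H: (12/75) * 4 = 48/75
  E: (15/75) * 4 = 60/75
  A: (11/75) * 4 = 44/75
  G: (20/75) * 2 = 40/75
Sum = (34 + 48 + 60 + 44 + 40)/75 = 226/75

L = 226/75 = 3.0133 bits/symbol


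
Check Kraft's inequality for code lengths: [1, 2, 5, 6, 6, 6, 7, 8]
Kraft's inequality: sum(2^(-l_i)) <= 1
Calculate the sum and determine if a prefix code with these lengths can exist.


Sum = 2^(-1) + 2^(-2) + 2^(-5) + 2^(-6) + 2^(-6) + 2^(-6) + 2^(-7) + 2^(-8)
    = 0.5 + 0.25 + 0.03125 + 0.015625 + 0.015625 + 0.015625 + 0.0078125 + 0.00390625
    = 215/256 = 0.83984375
Since 0.83984375 <= 1, Kraft's inequality IS satisfied.
A prefix code with these lengths CAN exist.

Kraft sum = 0.83984375. Satisfied.


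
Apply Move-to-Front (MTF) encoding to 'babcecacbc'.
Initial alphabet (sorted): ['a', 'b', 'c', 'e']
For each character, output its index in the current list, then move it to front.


MTF encoding:
'b': index 1 in ['a', 'b', 'c', 'e'] -> ['b', 'a', 'c', 'e']
'a': index 1 in ['b', 'a', 'c', 'e'] -> ['a', 'b', 'c', 'e']
'b': index 1 in ['a', 'b', 'c', 'e'] -> ['b', 'a', 'c', 'e']
'c': index 2 in ['b', 'a', 'c', 'e'] -> ['c', 'b', 'a', 'e']
'e': index 3 in ['c', 'b', 'a', 'e'] -> ['e', 'c', 'b', 'a']
'c': index 1 in ['e', 'c', 'b', 'a'] -> ['c', 'e', 'b', 'a']
'a': index 3 in ['c', 'e', 'b', 'a'] -> ['a', 'c', 'e', 'b']
'c': index 1 in ['a', 'c', 'e', 'b'] -> ['c', 'a', 'e', 'b']
'b': index 3 in ['c', 'a', 'e', 'b'] -> ['b', 'c', 'a', 'e']
'c': index 1 in ['b', 'c', 'a', 'e'] -> ['c', 'b', 'a', 'e']


Output: [1, 1, 1, 2, 3, 1, 3, 1, 3, 1]


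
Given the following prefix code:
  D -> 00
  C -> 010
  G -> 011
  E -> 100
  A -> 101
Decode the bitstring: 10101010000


Decoding step by step:
Bits 101 -> A
Bits 010 -> C
Bits 100 -> E
Bits 00 -> D


Decoded message: ACED


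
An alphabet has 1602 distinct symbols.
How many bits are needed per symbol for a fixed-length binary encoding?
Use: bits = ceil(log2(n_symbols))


log2(1602) = 10.6457
Bracket: 2^10 = 1024 < 1602 <= 2^11 = 2048
So ceil(log2(1602)) = 11

bits = ceil(log2(1602)) = ceil(10.6457) = 11 bits


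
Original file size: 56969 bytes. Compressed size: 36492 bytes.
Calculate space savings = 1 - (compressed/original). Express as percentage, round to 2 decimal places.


ratio = compressed/original = 36492/56969 = 0.640559
savings = 1 - ratio = 1 - 0.640559 = 0.359441
as a percentage: 0.359441 * 100 = 35.94%

Space savings = 1 - 36492/56969 = 35.94%


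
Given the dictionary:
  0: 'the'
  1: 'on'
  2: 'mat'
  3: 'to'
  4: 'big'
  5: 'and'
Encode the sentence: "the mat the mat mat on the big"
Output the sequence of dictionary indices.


Look up each word in the dictionary:
  'the' -> 0
  'mat' -> 2
  'the' -> 0
  'mat' -> 2
  'mat' -> 2
  'on' -> 1
  'the' -> 0
  'big' -> 4

Encoded: [0, 2, 0, 2, 2, 1, 0, 4]


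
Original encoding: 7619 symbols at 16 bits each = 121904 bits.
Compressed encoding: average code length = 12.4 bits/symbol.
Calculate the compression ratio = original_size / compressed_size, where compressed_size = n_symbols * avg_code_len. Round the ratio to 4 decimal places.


original_size = n_symbols * orig_bits = 7619 * 16 = 121904 bits
compressed_size = n_symbols * avg_code_len = 7619 * 12.4 = 94475.6 bits
ratio = original_size / compressed_size = 121904 / 94475.6 = 1.2903

Compression ratio = 1.2903


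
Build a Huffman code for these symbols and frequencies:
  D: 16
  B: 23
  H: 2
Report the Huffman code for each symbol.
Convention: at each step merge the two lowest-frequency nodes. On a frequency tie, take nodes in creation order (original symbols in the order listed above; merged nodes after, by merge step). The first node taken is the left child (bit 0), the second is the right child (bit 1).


Huffman tree construction:
Step 1: Merge H(2) + D(16) = 18
Step 2: Merge (H+D)(18) + B(23) = 41
Read each symbol's code off the tree from the root (left child = 0, right child = 1).

Codes:
  D: 01 (length 2)
  B: 1 (length 1)
  H: 00 (length 2)
Average code length: 59/41 = 1.4390 bits/symbol


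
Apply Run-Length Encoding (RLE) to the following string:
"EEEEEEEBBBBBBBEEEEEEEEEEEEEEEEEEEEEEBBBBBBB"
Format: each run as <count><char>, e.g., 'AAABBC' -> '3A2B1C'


Scanning runs left to right:
  i=0: run of 'E' x 7 -> '7E'
  i=7: run of 'B' x 7 -> '7B'
  i=14: run of 'E' x 22 -> '22E'
  i=36: run of 'B' x 7 -> '7B'

RLE = 7E7B22E7B


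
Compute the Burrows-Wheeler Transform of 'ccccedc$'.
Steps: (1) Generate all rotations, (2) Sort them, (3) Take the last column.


Rotations (sorted):
  0: $ccccedc -> last char: c
  1: c$cccced -> last char: d
  2: ccccedc$ -> last char: $
  3: cccedc$c -> last char: c
  4: ccedc$cc -> last char: c
  5: cedc$ccc -> last char: c
  6: dc$cccce -> last char: e
  7: edc$cccc -> last char: c


BWT = cd$cccec


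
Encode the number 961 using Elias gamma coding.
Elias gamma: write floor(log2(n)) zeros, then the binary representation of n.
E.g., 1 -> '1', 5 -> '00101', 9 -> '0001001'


num_bits = floor(log2(961)) + 1 = 10
leading_zeros = num_bits - 1 = 9
binary(961) = 1111000001

Elias gamma(961) = '000000000' + '1111000001' = 0000000001111000001 (19 bits)


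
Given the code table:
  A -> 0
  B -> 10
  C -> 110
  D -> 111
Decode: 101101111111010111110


Decoding:
10 -> B
110 -> C
111 -> D
111 -> D
10 -> B
10 -> B
111 -> D
110 -> C


Result: BCDDBBDC


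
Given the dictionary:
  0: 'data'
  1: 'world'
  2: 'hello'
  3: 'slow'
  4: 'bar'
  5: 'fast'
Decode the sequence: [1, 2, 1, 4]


Look up each index in the dictionary:
  1 -> 'world'
  2 -> 'hello'
  1 -> 'world'
  4 -> 'bar'

Decoded: "world hello world bar"


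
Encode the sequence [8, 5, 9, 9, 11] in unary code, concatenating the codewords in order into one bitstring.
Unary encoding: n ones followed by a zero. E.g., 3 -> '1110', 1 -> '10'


Encode each number as n ones followed by a terminating 0:
  8 -> 111111110 (9 bits)
  5 -> 111110 (6 bits)
  9 -> 1111111110 (10 bits)
  9 -> 1111111110 (10 bits)
  11 -> 111111111110 (12 bits)
Total length = 9 + 6 + 10 + 10 + 12 = 47 bits.

Unary([8, 5, 9, 9, 11]) = 11111111011111011111111101111111110111111111110 (47 bits)


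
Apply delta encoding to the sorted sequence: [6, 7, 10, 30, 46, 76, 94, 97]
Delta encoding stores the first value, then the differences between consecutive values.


First value: 6
Deltas:
  7 - 6 = 1
  10 - 7 = 3
  30 - 10 = 20
  46 - 30 = 16
  76 - 46 = 30
  94 - 76 = 18
  97 - 94 = 3


Delta encoded: [6, 1, 3, 20, 16, 30, 18, 3]


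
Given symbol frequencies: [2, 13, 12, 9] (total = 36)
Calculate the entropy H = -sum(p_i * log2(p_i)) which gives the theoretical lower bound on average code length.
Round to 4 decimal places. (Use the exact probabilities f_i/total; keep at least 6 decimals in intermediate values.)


Per-symbol terms -p_i * log2(p_i) with p_i = f_i/36:
  p = 2/36 = 0.055556: log2(p) = -4.169925, -p*log2(p) = 0.231663
  p = 13/36 = 0.361111: log2(p) = -1.469485, -p*log2(p) = 0.530647
  p = 12/36 = 0.333333: log2(p) = -1.584963, -p*log2(p) = 0.528321
  p = 9/36 = 0.250000: log2(p) = -2.000000, -p*log2(p) = 0.500000
H = 0.231663 + 0.530647 + 0.528321 + 0.500000 = 1.790631

H = 1.7906 bits/symbol


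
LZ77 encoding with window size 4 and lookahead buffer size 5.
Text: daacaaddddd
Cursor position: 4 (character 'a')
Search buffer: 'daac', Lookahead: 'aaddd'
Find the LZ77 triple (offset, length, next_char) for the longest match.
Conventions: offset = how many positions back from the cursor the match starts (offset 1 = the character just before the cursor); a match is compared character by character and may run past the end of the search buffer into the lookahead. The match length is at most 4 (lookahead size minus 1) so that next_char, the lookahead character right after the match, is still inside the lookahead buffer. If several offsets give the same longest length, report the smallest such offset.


Try each offset into the search buffer:
  offset=1 (pos 3, char 'c'): match length 0
  offset=2 (pos 2, char 'a'): match length 1
  offset=3 (pos 1, char 'a'): match length 2
  offset=4 (pos 0, char 'd'): match length 0
Longest match has length 2 at offset 3.
next_char = character at position 4 + 2 = 6 -> 'd'

Best match: offset=3, length=2 (matching 'aa' starting at position 1)
LZ77 triple: (3, 2, 'd')
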